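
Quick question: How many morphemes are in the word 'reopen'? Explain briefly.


Decomposition: re- (prefix) + open (root) = 2 morpheme(s)

2 morphemes


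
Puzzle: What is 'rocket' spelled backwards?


Reverse 'rocket' character by character: 'tekcor'.

tekcor


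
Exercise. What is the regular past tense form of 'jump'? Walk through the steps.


Apply rule: Add -ed. 'jump' becomes 'jumped'.

jumped


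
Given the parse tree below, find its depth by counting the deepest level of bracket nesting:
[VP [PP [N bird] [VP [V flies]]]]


Count bracket nesting levels:
'[' at pos 0: depth = 1
'[' at pos 4: depth = 2
'[' at pos 8: depth = 3
'[' at pos 17: depth = 3
'[' at pos 21: depth = 4
Maximum depth reached: 4

4


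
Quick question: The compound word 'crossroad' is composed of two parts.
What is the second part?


Split 'crossroad' into 'cross' + 'road'. The second part is 'road'.

road


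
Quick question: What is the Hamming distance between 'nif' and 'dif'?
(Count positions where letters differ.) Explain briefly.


Alignment:
Position 1: 'n' vs 'd' = DIFFER
Position 2: 'i' vs 'i' = match
Position 3: 'f' vs 'f' = match
Total differences: 1

1


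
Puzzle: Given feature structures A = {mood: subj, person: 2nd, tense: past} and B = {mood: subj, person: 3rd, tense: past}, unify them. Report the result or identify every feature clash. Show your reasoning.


Compare features:
mood: A=subj vs B=subj -> unified: subj
person: A=2nd vs B=3rd -> CLASH
tense: A=past vs B=past -> unified: past
Clash detected on feature 'person' (2nd vs 3rd); unification fails.

CLASH on 'person' (2nd vs 3rd)


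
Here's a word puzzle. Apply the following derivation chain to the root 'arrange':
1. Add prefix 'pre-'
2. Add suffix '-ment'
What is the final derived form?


Step 1: Add prefix 'pre-' to 'arrange' = 'prearrange'
Step 2: Add suffix '-ment' to 'prearrange' = 'prearrangement'

prearrangement


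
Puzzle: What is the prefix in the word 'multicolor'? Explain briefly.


The word 'multicolor' = 'multi' (prefix) + 'color' (root). The prefix is 'multi'.

multi


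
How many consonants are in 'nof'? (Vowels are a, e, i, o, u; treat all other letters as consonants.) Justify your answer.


Consonants in 'nof': n, f = 2 consonants.

2


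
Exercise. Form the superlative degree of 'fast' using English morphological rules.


Apply superlative formation (add -est): 'fast' -> 'fastest'.

fastest


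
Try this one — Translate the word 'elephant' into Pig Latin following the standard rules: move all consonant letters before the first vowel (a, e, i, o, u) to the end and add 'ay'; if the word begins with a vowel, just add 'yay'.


'elephant' starts with a vowel, so add 'yay': 'elephantyay'.

elephantyay


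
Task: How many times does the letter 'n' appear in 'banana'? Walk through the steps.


Letter 'n' in 'banana': found at position(s) 3, 5 = 2 occurrence(s).

2


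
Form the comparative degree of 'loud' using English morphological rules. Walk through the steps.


Apply comparative formation (add -er): 'loud' -> 'louder'.

louder


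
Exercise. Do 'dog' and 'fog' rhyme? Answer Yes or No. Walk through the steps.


Rime (stressed vowel + following sounds) of 'dog': -og = /ɒg/
Rime of 'fog': -og = /ɒg/
/ɒg/ and /ɒg/ are the same ending sound, so the words rhyme.

Yes


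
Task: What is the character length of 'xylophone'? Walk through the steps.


Spell out 'xylophone' and number each letter: x(1), y(2), l(3), o(4), p(5), h(6), o(7), n(8), e(9). Total: 9 letters.

9


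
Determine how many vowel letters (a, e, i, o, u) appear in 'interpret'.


Vowels in 'interpret': i, e, e = 3 vowels.

3


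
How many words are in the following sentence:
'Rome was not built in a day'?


Split into words: Rome | was | not | built | in | a | day = 7 words.

7


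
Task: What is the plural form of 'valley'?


Apply rule: Add -s. 'valley' becomes 'valleys'.

valleys


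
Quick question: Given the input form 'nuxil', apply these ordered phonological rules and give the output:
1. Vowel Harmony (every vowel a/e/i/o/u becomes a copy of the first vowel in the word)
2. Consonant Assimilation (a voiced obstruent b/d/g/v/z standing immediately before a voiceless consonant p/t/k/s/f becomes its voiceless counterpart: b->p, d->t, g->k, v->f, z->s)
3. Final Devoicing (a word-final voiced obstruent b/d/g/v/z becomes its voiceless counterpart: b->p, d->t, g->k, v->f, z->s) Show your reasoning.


Starting form: 'nuxil'
Rule 1: Vowel Harmony: all vowels become 'u' (matching first vowel). 'nuxil' -> 'nuxul'
Rule 2: Consonant Assimilation: no voiced obstruent (b/d/g/v/z) stands immediately before a voiceless consonant (p/t/k/s/f). No change.
Rule 3: Final Devoicing: final consonant 'l' is not one of the voiced obstruents b/d/g/v/z. No change.
Final form: 'nuxul'

nuxul


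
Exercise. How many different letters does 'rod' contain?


Unique letters in 'rod': {d, o, r} = 3 distinct letters.

3


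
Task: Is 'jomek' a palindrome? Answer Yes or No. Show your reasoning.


Forward: 'jomek'
Reversed: 'kemoj'
They differ.

No


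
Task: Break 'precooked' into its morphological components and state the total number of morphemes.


Step 1: Identify prefix: 'pre' (meaning: before)
Step 2: Identify root: 'cook'
Step 3: Identify suffix(es): 'ed'
Decomposition: pre- (prefix: before) + cook (root) + -ed (suffix: past)
Total morphemes: 3

3 morphemes (pre- (prefix: before) + cook (root) + -ed (suffix: past))


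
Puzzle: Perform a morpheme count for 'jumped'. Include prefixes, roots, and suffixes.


Decomposition: jump (root) + -ed (suffix) = 2 morpheme(s)

2 morphemes


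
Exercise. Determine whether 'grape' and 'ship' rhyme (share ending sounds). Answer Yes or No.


Rime (stressed vowel + following sounds) of 'grape': -ape = /eɪp/
Rime of 'ship': -ip = /ɪp/
/eɪp/ and /ɪp/ are different ending sounds, so the words do not rhyme.

No


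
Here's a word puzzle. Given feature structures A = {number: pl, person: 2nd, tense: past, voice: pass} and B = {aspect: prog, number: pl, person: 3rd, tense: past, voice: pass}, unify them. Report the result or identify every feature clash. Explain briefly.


Compare features:
aspect: A=_ vs B=prog -> unified: prog
number: A=pl vs B=pl -> unified: pl
person: A=2nd vs B=3rd -> CLASH
tense: A=past vs B=past -> unified: past
voice: A=pass vs B=pass -> unified: pass
Clash detected on feature 'person' (2nd vs 3rd); unification fails.

CLASH on 'person' (2nd vs 3rd)


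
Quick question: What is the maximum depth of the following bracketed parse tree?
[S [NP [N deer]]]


Count bracket nesting levels:
'[' at pos 0: depth = 1
'[' at pos 3: depth = 2
'[' at pos 7: depth = 3
Maximum depth reached: 3

3


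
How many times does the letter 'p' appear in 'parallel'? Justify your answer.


Letter 'p' in 'parallel': found at position(s) 1 = 1 occurrence(s).

1


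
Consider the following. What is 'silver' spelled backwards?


Reverse 'silver' character by character: 'revlis'.

revlis


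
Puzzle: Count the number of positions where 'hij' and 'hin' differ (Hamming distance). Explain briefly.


Alignment:
Position 1: 'h' vs 'h' = match
Position 2: 'i' vs 'i' = match
Position 3: 'j' vs 'n' = DIFFER
Total differences: 1

1


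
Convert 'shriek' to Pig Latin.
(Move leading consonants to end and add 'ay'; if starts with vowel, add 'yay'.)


'shriek': move consonant cluster 'shr' to end and add 'ay': 'iekshray'.

iekshray


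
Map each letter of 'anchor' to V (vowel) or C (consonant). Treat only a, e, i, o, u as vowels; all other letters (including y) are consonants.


Letter mapping: a = V, n = C, c = C, h = C, o = V, r = C.

VCCCVC


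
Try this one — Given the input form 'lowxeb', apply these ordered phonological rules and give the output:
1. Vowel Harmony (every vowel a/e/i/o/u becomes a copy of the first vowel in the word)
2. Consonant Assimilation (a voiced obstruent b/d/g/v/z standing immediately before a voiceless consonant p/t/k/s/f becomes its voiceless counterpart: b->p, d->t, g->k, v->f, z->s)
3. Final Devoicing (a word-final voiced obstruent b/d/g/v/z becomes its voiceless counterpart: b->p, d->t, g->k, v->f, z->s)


Starting form: 'lowxeb'
Rule 1: Vowel Harmony: all vowels become 'o' (matching first vowel). 'lowxeb' -> 'lowxob'
Rule 2: Consonant Assimilation: no voiced obstruent (b/d/g/v/z) stands immediately before a voiceless consonant (p/t/k/s/f). No change.
Rule 3: Final Devoicing: word-final voiced obstruent 'b' becomes voiceless 'p'. 'lowxob' -> 'lowxop'
Final form: 'lowxop'

lowxop


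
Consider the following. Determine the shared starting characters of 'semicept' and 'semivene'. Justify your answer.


Compare from the start: 4 characters match: 'semi'. Mismatch at position 5: 'c' vs 'v'.

semi


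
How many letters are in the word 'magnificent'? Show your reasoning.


Spell out 'magnificent' and number each letter: m(1), a(2), g(3), n(4), i(5), f(6), i(7), c(8), e(9), n(10), t(11). Total: 11 letters.

11


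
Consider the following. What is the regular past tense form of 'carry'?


Apply rule: Change -y to -ied. 'carry' becomes 'carried'.

carried


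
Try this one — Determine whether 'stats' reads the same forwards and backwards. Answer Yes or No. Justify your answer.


Forward: 'stats'
Reversed: 'stats'
They are identical.

Yes


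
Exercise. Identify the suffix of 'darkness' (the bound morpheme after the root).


The word 'darkness' = 'dark' (root) + '-ness' (suffix). The suffix is '-ness'.

ness


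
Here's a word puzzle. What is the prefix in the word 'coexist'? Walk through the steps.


The word 'coexist' = 'co' (prefix) + 'exist' (root). The prefix is 'co'.

co


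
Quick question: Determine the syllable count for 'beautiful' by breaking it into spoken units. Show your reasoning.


Break 'beautiful' into syllables: beau-ti-ful -> beau | ti | ful = 3 syllables

3 syllables


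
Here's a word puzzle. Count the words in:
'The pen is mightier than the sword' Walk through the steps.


Split into words: The | pen | is | mightier | than | the | sword = 7 words.

7


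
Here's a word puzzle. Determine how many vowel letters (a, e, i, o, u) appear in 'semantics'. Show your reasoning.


Vowels in 'semantics': e, a, i = 3 vowels.

3


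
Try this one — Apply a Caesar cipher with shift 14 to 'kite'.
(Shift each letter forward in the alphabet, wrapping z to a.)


Shift each letter by 14: k -> y, i -> w, t -> h, e -> s. Result: 'ywhs'.

ywhs


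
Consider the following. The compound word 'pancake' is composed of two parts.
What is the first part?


Split 'pancake' into 'pan' + 'cake'. The first part is 'pan'.

pan


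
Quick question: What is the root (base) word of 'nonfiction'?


Remove prefix 'non' from 'nonfiction' to get root 'fiction'.

fiction


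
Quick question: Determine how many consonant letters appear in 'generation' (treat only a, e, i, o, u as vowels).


Consonants in 'generation': g, n, r, t, n = 5 consonants.

5


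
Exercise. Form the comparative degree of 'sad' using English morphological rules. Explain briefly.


Apply comparative formation (double final consonant, add -er): 'sad' -> 'sadder'.

sadder


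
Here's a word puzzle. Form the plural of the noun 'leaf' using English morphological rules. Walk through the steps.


Apply rule: Change -f to -ves. 'leaf' becomes 'leaves'.

leaves


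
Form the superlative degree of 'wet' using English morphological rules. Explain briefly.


Apply superlative formation (double final consonant, add -est): 'wet' -> 'wettest'.

wettest


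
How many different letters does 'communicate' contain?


Unique letters in 'communicate': {a, c, e, i, m, n, o, t, u} = 9 distinct letters.

9


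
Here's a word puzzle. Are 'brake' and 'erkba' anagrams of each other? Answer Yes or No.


Sorted letters of 'brake': 'abekr'
Sorted letters of 'erkba': 'abekr'
They match.

Yes


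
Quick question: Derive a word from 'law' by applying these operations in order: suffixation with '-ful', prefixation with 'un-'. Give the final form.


Step 1: Add suffix '-ful' to 'law' = 'lawful'
Step 2: Add prefix 'un-' to 'lawful' = 'unlawful'

unlawful


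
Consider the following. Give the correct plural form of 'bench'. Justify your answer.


Apply rule: Add -es (sibilant/fricative ending). 'bench' becomes 'benches'.

benches


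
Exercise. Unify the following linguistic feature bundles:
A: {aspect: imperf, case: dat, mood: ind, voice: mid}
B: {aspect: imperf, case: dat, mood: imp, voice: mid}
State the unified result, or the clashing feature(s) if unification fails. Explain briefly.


Compare features:
aspect: A=imperf vs B=imperf -> unified: imperf
case: A=dat vs B=dat -> unified: dat
mood: A=ind vs B=imp -> CLASH
voice: A=mid vs B=mid -> unified: mid
Clash detected on feature 'mood' (ind vs imp); unification fails.

CLASH on 'mood' (ind vs imp)


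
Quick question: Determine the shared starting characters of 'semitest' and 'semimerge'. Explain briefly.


Compare from the start: 4 characters match: 'semi'. Mismatch at position 5: 't' vs 'm'.

semi


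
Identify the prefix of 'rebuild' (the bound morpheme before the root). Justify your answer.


The word 'rebuild' = 're' (prefix) + 'build' (root). The prefix is 're'.

re


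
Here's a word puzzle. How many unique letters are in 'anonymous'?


Unique letters in 'anonymous': {a, m, n, o, s, u, y} = 7 distinct letters.

7


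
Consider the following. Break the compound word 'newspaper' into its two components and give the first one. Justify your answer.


Split 'newspaper' into 'news' + 'paper'. The first part is 'news'.

news


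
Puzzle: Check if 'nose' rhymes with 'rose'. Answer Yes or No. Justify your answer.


Rime (stressed vowel + following sounds) of 'nose': -ose = /oʊz/
Rime of 'rose': -ose = /oʊz/
/oʊz/ and /oʊz/ are the same ending sound, so the words rhyme.

Yes


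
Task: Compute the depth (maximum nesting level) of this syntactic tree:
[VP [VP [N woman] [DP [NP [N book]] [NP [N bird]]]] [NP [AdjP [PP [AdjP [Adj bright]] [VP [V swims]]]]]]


Count bracket nesting levels:
'[' at pos 0: depth = 1
'[' at pos 4: depth = 2
'[' at pos 8: depth = 3
'[' at pos 18: depth = 3
'[' at pos 22: depth = 4
'[' at pos 26: depth = 5
'[' at pos 36: depth = 4
'[' at pos 40: depth = 5
'[' at pos 52: depth = 2
'[' at pos 56: depth = 3
'[' at pos 62: depth = 4
'[' at pos 66: depth = 5
'[' at pos 72: depth = 6
'[' at pos 86: depth = 5
'[' at pos 90: depth = 6
Maximum depth reached: 6

6


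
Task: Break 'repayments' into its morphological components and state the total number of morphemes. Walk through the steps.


Step 1: Identify prefix: 're' (meaning: again)
Step 2: Identify root: 'pay'
Step 3: Identify suffix(es): 'ment, s'
Decomposition: re- (prefix: again) + pay (root) + -ment (suffix: action/result) + -s (plural)
Total morphemes: 4

4 morphemes (re- (prefix: again) + pay (root) + -ment (suffix: action/result) + -s (plural))


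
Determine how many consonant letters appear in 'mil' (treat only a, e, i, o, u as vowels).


Consonants in 'mil': m, l = 2 consonants.

2


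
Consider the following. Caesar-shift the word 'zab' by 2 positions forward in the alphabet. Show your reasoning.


Shift each letter by 2: z -> b, a -> c, b -> d. Result: 'bcd'.

bcd


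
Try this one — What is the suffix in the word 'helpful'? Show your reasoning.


The word 'helpful' = 'help' (root) + '-ful' (suffix). The suffix is '-ful'.

ful


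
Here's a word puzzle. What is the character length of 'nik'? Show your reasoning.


Spell out 'nik' and number each letter: n(1), i(2), k(3). Total: 3 letters.

3


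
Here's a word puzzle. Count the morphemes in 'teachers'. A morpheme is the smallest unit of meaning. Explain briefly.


Decomposition: teach (root) + -er (suffix) + -s (plural) = 3 morpheme(s)

3 morphemes


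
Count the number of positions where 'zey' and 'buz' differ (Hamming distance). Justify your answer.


Alignment:
Position 1: 'z' vs 'b' = DIFFER
Position 2: 'e' vs 'u' = DIFFER
Position 3: 'y' vs 'z' = DIFFER
Total differences: 3

3


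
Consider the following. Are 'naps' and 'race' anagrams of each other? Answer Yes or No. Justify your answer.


Sorted letters of 'naps': 'anps'
Sorted letters of 'race': 'acer'
They do not match.

No


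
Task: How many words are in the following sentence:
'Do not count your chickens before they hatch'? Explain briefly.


Split into words: Do | not | count | your | chickens | before | they | hatch = 8 words.

8


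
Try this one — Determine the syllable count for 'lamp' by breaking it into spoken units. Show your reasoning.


Break 'lamp' into syllables: lamp -> lamp = 1 syllable

1 syllable


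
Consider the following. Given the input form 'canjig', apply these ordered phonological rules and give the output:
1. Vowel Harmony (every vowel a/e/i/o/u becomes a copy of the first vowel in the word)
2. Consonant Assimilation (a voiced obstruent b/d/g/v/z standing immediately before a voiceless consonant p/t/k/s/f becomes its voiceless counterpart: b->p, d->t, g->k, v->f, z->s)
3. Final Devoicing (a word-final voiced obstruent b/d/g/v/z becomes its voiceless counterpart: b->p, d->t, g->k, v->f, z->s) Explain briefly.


Starting form: 'canjig'
Rule 1: Vowel Harmony: all vowels become 'a' (matching first vowel). 'canjig' -> 'canjag'
Rule 2: Consonant Assimilation: no voiced obstruent (b/d/g/v/z) stands immediately before a voiceless consonant (p/t/k/s/f). No change.
Rule 3: Final Devoicing: word-final voiced obstruent 'g' becomes voiceless 'k'. 'canjag' -> 'canjak'
Final form: 'canjak'

canjak


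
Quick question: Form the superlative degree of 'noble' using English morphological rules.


Apply superlative formation (ends in e: add -st): 'noble' -> 'noblest'.

noblest


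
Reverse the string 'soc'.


Reverse 'soc' character by character: 'cos'.

cos


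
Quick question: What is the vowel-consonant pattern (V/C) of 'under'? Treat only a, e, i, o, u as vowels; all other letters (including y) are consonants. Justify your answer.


Letter mapping: u = V, n = C, d = C, e = V, r = C.

VCCVC


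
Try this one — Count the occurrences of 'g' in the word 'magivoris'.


Letter 'g' in 'magivoris': found at position(s) 3 = 1 occurrence(s).

1


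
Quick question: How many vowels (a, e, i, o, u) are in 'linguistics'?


Vowels in 'linguistics': i, u, i, i = 4 vowels.

4


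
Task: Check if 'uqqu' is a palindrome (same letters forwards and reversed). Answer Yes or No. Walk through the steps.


Forward: 'uqqu'
Reversed: 'uqqu'
They are identical.

Yes


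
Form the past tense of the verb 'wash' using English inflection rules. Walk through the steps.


Apply rule: Add -ed. 'wash' becomes 'washed'.

washed


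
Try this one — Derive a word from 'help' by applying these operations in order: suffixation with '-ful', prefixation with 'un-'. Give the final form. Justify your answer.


Step 1: Add suffix '-ful' to 'help' = 'helpful'
Step 2: Add prefix 'un-' to 'helpful' = 'unhelpful'

unhelpful


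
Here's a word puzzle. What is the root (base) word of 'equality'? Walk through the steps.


Remove suffix '-ity' from 'equality' to get root 'equal'.

equal


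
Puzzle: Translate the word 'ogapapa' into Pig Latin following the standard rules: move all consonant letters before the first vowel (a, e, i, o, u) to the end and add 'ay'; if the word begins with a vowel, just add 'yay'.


'ogapapa' starts with a vowel, so add 'yay': 'ogapapayay'.

ogapapayay


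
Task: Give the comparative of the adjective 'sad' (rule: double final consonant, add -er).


Apply comparative formation (double final consonant, add -er): 'sad' -> 'sadder'.

sadder


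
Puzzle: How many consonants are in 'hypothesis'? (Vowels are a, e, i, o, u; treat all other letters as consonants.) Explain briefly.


Consonants in 'hypothesis': h, y, p, t, h, s, s = 7 consonants.

7


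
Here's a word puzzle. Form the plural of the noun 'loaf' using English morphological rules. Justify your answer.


Apply rule: Change -f to -ves. 'loaf' becomes 'loaves'.

loaves


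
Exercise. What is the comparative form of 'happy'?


Apply comparative formation (consonant + y: change y to i, add -er): 'happy' -> 'happier'.

happier


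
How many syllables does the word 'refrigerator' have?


Break 'refrigerator' into syllables: re-frig-er-a-tor -> re | frig | er | a | tor = 5 syllables

5 syllables


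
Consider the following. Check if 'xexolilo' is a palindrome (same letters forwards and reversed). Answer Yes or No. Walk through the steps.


Forward: 'xexolilo'
Reversed: 'oliloxex'
They differ.

No


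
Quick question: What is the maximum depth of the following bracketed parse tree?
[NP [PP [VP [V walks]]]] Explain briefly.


Count bracket nesting levels:
'[' at pos 0: depth = 1
'[' at pos 4: depth = 2
'[' at pos 8: depth = 3
'[' at pos 12: depth = 4
Maximum depth reached: 4

4


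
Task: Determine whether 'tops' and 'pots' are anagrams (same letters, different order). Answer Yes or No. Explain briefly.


Sorted letters of 'tops': 'opst'
Sorted letters of 'pots': 'opst'
They match.

Yes


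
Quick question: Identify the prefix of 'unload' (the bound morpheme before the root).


The word 'unload' = 'un' (prefix) + 'load' (root). The prefix is 'un'.

un


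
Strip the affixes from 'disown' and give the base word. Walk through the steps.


Remove prefix 'dis' from 'disown' to get root 'own'.

own


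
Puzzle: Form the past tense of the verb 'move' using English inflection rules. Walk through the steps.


Apply rule: Add -d (word ends in -e). 'move' becomes 'moved'.

moved


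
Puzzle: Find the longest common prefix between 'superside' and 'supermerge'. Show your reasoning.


Compare from the start: 5 characters match: 'super'. Mismatch at position 6: 's' vs 'm'.

super


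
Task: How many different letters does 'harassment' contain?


Unique letters in 'harassment': {a, e, h, m, n, r, s, t} = 8 distinct letters.

8


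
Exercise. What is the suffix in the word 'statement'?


The word 'statement' = 'state' (root) + '-ment' (suffix). The suffix is '-ment'.

ment


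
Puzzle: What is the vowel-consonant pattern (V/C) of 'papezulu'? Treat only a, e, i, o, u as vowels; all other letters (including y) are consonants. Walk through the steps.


Letter mapping: p = C, a = V, p = C, e = V, z = C, u = V, l = C, u = V.

CVCVCVCV


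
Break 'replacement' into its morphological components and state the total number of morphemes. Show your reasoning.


Step 1: Identify prefix: 're' (meaning: again)
Step 2: Identify root: 'place'
Step 3: Identify suffix(es): 'ment'
Decomposition: re- (prefix: again) + place (root) + -ment (suffix: action/result)
Total morphemes: 3

3 morphemes (re- (prefix: again) + place (root) + -ment (suffix: action/result))


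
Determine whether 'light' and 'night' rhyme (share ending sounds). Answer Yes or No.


Rime (stressed vowel + following sounds) of 'light': -ight = /aɪt/
Rime of 'night': -ight = /aɪt/
/aɪt/ and /aɪt/ are the same ending sound, so the words rhyme.

Yes


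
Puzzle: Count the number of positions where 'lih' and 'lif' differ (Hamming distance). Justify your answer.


Alignment:
Position 1: 'l' vs 'l' = match
Position 2: 'i' vs 'i' = match
Position 3: 'h' vs 'f' = DIFFER
Total differences: 1

1


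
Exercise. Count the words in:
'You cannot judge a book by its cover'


Split into words: You | cannot | judge | a | book | by | its | cover = 8 words.

8


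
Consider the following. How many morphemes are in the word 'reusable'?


Decomposition: re- (prefix) + use (root) + -able (suffix) = 3 morpheme(s)

3 morphemes


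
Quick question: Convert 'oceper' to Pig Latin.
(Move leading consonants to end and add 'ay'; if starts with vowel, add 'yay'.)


'oceper' starts with a vowel, so add 'yay': 'oceperyay'.

oceperyay


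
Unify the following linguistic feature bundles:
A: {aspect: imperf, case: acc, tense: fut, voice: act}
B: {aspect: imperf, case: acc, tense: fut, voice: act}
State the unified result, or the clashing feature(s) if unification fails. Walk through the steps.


Compare features:
aspect: A=imperf vs B=imperf -> unified: imperf
case: A=acc vs B=acc -> unified: acc
tense: A=fut vs B=fut -> unified: fut
voice: A=act vs B=act -> unified: act
No clashes found.

Unified: {aspect: imperf, case: acc, tense: fut, voice: act}


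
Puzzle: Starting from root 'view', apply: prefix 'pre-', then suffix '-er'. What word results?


Step 1: Add prefix 'pre-' to 'view' = 'preview'
Step 2: Add suffix '-er' to 'preview' = 'previewer'

previewer


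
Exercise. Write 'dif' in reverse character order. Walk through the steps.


Reverse 'dif' character by character: 'fid'.

fid


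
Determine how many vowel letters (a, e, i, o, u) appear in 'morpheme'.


Vowels in 'morpheme': o, e, e = 3 vowels.

3


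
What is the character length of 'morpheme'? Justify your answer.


Spell out 'morpheme' and number each letter: m(1), o(2), r(3), p(4), h(5), e(6), m(7), e(8). Total: 8 letters.

8


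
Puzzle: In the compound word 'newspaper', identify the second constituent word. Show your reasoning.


Split 'newspaper' into 'news' + 'paper'. The second part is 'paper'.

paper


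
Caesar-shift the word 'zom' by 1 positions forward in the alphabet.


Shift each letter by 1: z -> a, o -> p, m -> n. Result: 'apn'.

apn


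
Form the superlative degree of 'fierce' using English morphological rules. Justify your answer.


Apply superlative formation (ends in e: add -st): 'fierce' -> 'fiercest'.

fiercest


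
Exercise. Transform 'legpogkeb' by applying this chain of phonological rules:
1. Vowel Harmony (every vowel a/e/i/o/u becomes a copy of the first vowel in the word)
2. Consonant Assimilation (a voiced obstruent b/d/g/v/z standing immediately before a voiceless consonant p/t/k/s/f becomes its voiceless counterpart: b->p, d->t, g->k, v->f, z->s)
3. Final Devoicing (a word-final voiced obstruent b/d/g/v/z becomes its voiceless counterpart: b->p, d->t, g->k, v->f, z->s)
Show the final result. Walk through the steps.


Starting form: 'legpogkeb'
Rule 1: Vowel Harmony: all vowels become 'e' (matching first vowel). 'legpogkeb' -> 'legpegkeb'
Rule 2: Consonant Assimilation: voiced obstruent before voiceless consonant becomes voiceless ('gp' -> 'kp', 'gk' -> 'kk'). 'legpegkeb' -> 'lekpekkeb'
Rule 3: Final Devoicing: word-final voiced obstruent 'b' becomes voiceless 'p'. 'lekpekkeb' -> 'lekpekkep'
Final form: 'lekpekkep'

lekpekkep


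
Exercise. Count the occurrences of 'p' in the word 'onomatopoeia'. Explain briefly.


Letter 'p' in 'onomatopoeia': found at position(s) 8 = 1 occurrence(s).

1


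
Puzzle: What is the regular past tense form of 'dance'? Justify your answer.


Apply rule: Add -d (word ends in -e). 'dance' becomes 'danced'.

danced


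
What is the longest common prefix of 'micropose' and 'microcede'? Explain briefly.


Compare from the start: 5 characters match: 'micro'. Mismatch at position 6: 'p' vs 'c'.

micro


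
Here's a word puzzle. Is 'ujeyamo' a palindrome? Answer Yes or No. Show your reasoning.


Forward: 'ujeyamo'
Reversed: 'omayeju'
They differ.

No


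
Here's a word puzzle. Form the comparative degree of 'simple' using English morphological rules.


Apply comparative formation (ends in e: add -r): 'simple' -> 'simpler'.

simpler


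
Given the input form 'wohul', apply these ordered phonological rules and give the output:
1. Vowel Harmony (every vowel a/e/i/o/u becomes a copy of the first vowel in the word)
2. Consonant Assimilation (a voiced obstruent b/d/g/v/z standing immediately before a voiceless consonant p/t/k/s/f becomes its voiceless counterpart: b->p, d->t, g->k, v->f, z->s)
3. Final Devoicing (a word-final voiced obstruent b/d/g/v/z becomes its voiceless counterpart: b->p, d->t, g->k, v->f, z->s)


Starting form: 'wohul'
Rule 1: Vowel Harmony: all vowels become 'o' (matching first vowel). 'wohul' -> 'wohol'
Rule 2: Consonant Assimilation: no voiced obstruent (b/d/g/v/z) stands immediately before a voiceless consonant (p/t/k/s/f). No change.
Rule 3: Final Devoicing: final consonant 'l' is not one of the voiced obstruents b/d/g/v/z. No change.
Final form: 'wohol'

wohol


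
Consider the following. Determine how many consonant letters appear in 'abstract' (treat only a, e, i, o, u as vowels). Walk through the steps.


Consonants in 'abstract': b, s, t, r, c, t = 6 consonants.

6


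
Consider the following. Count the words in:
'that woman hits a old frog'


Split into words: that | woman | hits | a | old | frog = 6 words.

6


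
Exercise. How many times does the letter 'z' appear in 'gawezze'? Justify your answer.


Letter 'z' in 'gawezze': found at position(s) 5, 6 = 2 occurrence(s).

2


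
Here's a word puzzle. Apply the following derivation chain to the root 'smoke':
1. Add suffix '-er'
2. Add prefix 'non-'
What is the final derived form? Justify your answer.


Step 1: Add suffix '-er' to 'smoke' = 'smoker'
Step 2: Add prefix 'non-' to 'smoker' = 'nonsmoker'

nonsmoker


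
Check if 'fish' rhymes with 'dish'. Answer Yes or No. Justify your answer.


Rime (stressed vowel + following sounds) of 'fish': -ish = /ɪʃ/
Rime of 'dish': -ish = /ɪʃ/
/ɪʃ/ and /ɪʃ/ are the same ending sound, so the words rhyme.

Yes


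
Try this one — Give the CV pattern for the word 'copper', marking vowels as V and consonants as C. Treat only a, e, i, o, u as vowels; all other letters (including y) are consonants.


Letter mapping: c = C, o = V, p = C, p = C, e = V, r = C.

CVCCVC


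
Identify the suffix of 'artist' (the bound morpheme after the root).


The word 'artist' = 'art' (root) + '-ist' (suffix). The suffix is '-ist'.

ist


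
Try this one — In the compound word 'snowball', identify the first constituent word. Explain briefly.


Split 'snowball' into 'snow' + 'ball'. The first part is 'snow'.

snow


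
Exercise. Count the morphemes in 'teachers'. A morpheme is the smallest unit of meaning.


Decomposition: teach (root) + -er (suffix) + -s (plural) = 3 morpheme(s)

3 morphemes


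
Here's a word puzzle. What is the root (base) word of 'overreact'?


Remove prefix 'over' from 'overreact' to get root 'react'.

react


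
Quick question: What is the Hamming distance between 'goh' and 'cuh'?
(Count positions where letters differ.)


Alignment:
Position 1: 'g' vs 'c' = DIFFER
Position 2: 'o' vs 'u' = DIFFER
Position 3: 'h' vs 'h' = match
Total differences: 2

2


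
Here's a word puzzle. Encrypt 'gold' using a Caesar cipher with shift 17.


Shift each letter by 17: g -> x, o -> f, l -> c, d -> u. Result: 'xfcu'.

xfcu


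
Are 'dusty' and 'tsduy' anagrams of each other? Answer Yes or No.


Sorted letters of 'dusty': 'dstuy'
Sorted letters of 'tsduy': 'dstuy'
They match.

Yes


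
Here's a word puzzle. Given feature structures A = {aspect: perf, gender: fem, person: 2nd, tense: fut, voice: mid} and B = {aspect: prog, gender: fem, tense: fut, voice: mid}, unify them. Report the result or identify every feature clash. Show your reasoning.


Compare features:
aspect: A=perf vs B=prog -> CLASH
gender: A=fem vs B=fem -> unified: fem
person: A=2nd vs B=_ -> unified: 2nd
tense: A=fut vs B=fut -> unified: fut
voice: A=mid vs B=mid -> unified: mid
Clash detected on feature 'aspect' (perf vs prog); unification fails.

CLASH on 'aspect' (perf vs prog)


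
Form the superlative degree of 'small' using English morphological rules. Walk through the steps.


Apply superlative formation (add -est): 'small' -> 'smallest'.

smallest


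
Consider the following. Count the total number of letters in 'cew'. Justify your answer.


Spell out 'cew' and number each letter: c(1), e(2), w(3). Total: 3 letters.

3


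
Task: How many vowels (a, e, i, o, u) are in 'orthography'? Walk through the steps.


Vowels in 'orthography': o, o, a = 3 vowels.

3


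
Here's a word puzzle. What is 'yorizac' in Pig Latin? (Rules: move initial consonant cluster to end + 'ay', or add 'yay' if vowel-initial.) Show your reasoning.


'yorizac': move consonant cluster 'y' to end and add 'ay': 'orizacyay'.

orizacyay


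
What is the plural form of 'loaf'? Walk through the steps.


Apply rule: Change -f to -ves. 'loaf' becomes 'loaves'.

loaves


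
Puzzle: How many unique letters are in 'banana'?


Unique letters in 'banana': {a, b, n} = 3 distinct letters.

3


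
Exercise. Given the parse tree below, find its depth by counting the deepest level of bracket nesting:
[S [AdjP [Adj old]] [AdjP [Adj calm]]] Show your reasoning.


Count bracket nesting levels:
'[' at pos 0: depth = 1
'[' at pos 3: depth = 2
'[' at pos 9: depth = 3
'[' at pos 20: depth = 2
'[' at pos 26: depth = 3
Maximum depth reached: 3

3


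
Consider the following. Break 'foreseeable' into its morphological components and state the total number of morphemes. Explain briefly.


Step 1: Identify prefix: 'fore' (meaning: before/front)
Step 2: Identify root: 'see'
Step 3: Identify suffix(es): 'able'
Decomposition: fore- (prefix: before/front) + see (root) + -able (suffix: capable of)
Total morphemes: 3

3 morphemes (fore- (prefix: before/front) + see (root) + -able (suffix: capable of))


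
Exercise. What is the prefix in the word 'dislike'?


The word 'dislike' = 'dis' (prefix) + 'like' (root). The prefix is 'dis'.

dis


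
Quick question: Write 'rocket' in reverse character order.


Reverse 'rocket' character by character: 'tekcor'.

tekcor


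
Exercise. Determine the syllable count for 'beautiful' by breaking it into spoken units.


Break 'beautiful' into syllables: beau-ti-ful -> beau | ti | ful = 3 syllables

3 syllables


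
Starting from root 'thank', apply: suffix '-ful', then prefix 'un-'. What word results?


Step 1: Add suffix '-ful' to 'thank' = 'thankful'
Step 2: Add prefix 'un-' to 'thankful' = 'unthankful'

unthankful


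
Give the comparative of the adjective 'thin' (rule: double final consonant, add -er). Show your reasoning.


Apply comparative formation (double final consonant, add -er): 'thin' -> 'thinner'.

thinner


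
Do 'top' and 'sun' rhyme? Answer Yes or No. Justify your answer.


Rime (stressed vowel + following sounds) of 'top': -op = /ɒp/
Rime of 'sun': -un = /ʌn/
/ɒp/ and /ʌn/ are different ending sounds, so the words do not rhyme.

No


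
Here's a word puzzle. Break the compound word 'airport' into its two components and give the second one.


Split 'airport' into 'air' + 'port'. The second part is 'port'.

port


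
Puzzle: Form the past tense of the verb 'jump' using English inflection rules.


Apply rule: Add -ed. 'jump' becomes 'jumped'.

jumped


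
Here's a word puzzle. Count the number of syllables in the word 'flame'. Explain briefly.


Break 'flame' into syllables: flame -> flame = 1 syllable

1 syllable


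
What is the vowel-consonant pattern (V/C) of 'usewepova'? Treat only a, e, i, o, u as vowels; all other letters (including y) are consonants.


Letter mapping: u = V, s = C, e = V, w = C, e = V, p = C, o = V, v = C, a = V.

VCVCVCVCV


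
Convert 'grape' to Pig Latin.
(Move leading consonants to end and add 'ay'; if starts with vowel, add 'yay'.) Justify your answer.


'grape': move consonant cluster 'gr' to end and add 'ay': 'apegray'.

apegray


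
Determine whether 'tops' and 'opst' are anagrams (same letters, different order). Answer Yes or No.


Sorted letters of 'tops': 'opst'
Sorted letters of 'opst': 'opst'
They match.

Yes


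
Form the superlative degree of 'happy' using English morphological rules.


Apply superlative formation (consonant + y: change y to i, add -est): 'happy' -> 'happiest'.

happiest


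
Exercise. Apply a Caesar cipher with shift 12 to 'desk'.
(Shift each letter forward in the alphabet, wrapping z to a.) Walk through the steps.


Shift each letter by 12: d -> p, e -> q, s -> e, k -> w. Result: 'pqew'.

pqew


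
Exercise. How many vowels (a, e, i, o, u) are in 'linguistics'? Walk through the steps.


Vowels in 'linguistics': i, u, i, i = 4 vowels.

4


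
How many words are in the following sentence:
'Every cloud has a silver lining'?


Split into words: Every | cloud | has | a | silver | lining = 6 words.

6


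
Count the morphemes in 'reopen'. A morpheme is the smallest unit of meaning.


Decomposition: re- (prefix) + open (root) = 2 morpheme(s)

2 morphemes


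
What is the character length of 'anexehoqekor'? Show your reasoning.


Spell out 'anexehoqekor' and number each letter: a(1), n(2), e(3), x(4), e(5), h(6), o(7), q(8), e(9), k(10), o(11), r(12). Total: 12 letters.

12


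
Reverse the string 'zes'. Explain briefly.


Reverse 'zes' character by character: 'sez'.

sez


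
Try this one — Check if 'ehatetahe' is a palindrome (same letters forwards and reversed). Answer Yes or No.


Forward: 'ehatetahe'
Reversed: 'ehatetahe'
They are identical.

Yes


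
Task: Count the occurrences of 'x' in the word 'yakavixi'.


Letter 'x' in 'yakavixi': found at position(s) 7 = 1 occurrence(s).

1


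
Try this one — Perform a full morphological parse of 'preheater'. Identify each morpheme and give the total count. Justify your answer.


Step 1: Identify prefix: 'pre' (meaning: before)
Step 2: Identify root: 'heat'
Step 3: Identify suffix(es): 'er'
Decomposition: pre- (prefix: before) + heat (root) + -er (suffix: one who)
Total morphemes: 3

3 morphemes (pre- (prefix: before) + heat (root) + -er (suffix: one who))


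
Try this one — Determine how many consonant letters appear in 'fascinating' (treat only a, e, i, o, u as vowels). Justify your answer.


Consonants in 'fascinating': f, s, c, n, t, n, g = 7 consonants.

7


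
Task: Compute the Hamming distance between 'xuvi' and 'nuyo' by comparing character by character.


Alignment:
Position 1: 'x' vs 'n' = DIFFER
Position 2: 'u' vs 'u' = match
Position 3: 'v' vs 'y' = DIFFER
Position 4: 'i' vs 'o' = DIFFER
Total differences: 3

3


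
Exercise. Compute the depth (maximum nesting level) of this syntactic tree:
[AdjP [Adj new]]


Count bracket nesting levels:
'[' at pos 0: depth = 1
'[' at pos 6: depth = 2
Maximum depth reached: 2

2


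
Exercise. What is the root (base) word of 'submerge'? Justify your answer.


Remove prefix 'sub' from 'submerge' to get root 'merge'.

merge


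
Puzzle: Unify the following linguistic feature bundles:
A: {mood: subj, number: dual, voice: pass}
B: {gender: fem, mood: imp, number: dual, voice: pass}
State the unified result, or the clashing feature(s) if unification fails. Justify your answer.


Compare features:
gender: A=_ vs B=fem -> unified: fem
mood: A=subj vs B=imp -> CLASH
number: A=dual vs B=dual -> unified: dual
voice: A=pass vs B=pass -> unified: pass
Clash detected on feature 'mood' (subj vs imp); unification fails.

CLASH on 'mood' (subj vs imp)


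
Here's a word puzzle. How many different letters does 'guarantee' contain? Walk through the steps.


Unique letters in 'guarantee': {a, e, g, n, r, t, u} = 7 distinct letters.

7


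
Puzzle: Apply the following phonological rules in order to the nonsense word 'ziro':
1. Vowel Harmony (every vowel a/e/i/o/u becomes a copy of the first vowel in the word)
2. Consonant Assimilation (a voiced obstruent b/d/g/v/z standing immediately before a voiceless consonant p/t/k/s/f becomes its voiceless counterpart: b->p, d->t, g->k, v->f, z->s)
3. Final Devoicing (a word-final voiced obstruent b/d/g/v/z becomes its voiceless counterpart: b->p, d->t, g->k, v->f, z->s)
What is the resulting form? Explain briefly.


Starting form: 'ziro'
Rule 1: Vowel Harmony: all vowels become 'i' (matching first vowel). 'ziro' -> 'ziri'
Rule 2: Consonant Assimilation: no voiced obstruent (b/d/g/v/z) stands immediately before a voiceless consonant (p/t/k/s/f). No change.
Rule 3: Final Devoicing: the word ends in the vowel 'i', not a consonant. No change.
Final form: 'ziri'

ziri
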